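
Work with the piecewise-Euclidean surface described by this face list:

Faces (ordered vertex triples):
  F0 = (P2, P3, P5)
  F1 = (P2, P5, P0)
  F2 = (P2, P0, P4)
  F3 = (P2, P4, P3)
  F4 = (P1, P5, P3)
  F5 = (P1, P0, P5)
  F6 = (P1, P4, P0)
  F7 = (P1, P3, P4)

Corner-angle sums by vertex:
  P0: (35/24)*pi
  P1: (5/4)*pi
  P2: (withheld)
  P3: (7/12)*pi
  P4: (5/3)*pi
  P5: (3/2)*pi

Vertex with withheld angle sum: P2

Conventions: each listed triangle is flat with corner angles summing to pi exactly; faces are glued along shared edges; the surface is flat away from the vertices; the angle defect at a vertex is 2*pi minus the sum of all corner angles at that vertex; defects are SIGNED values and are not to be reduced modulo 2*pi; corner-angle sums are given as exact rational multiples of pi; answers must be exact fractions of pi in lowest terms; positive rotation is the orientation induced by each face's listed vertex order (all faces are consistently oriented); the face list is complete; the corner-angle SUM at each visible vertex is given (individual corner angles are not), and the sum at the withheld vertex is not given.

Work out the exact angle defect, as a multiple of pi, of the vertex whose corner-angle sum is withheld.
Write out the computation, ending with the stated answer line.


V = 6, E = 12, F = 8; chi = V - E + F = 2
Gauss-Bonnet: total defect = 2*pi*chi = 4*pi; visible defects sum to (85/24)*pi

Answer: defect(P2) = (11/24)*pi


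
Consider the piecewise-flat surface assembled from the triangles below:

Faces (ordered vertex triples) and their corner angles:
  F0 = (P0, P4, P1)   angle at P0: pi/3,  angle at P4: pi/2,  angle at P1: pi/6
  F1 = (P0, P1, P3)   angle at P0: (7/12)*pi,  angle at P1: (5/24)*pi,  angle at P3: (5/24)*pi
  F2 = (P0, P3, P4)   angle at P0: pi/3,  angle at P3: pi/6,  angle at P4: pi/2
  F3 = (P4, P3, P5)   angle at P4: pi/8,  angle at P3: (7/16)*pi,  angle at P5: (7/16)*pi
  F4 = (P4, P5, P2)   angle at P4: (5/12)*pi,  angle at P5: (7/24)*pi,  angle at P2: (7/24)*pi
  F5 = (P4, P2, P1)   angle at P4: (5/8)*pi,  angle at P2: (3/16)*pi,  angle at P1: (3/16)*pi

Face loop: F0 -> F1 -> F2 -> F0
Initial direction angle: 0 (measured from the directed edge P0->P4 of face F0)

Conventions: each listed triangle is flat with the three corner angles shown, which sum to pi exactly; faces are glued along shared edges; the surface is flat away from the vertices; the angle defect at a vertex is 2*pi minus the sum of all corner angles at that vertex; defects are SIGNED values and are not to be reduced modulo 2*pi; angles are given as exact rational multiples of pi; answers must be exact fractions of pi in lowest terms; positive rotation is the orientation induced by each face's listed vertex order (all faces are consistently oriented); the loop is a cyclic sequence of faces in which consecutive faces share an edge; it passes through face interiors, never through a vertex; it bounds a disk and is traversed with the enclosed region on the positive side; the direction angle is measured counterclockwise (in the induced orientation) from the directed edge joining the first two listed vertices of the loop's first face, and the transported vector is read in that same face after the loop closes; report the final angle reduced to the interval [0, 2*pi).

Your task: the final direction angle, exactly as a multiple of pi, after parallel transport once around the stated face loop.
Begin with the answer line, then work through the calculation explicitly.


Answer: final direction angle = (3/4)*pi

enclosed vertex P0: corner angles sum to (5/4)*pi, defect = 2*pi - (5/4)*pi = (3/4)*pi
summing the enclosed defects onto the initial angle, mod 2*pi in the induced orientation:
final angle = 0 + (3/4)*pi = (3/4)*pi (mod 2*pi)


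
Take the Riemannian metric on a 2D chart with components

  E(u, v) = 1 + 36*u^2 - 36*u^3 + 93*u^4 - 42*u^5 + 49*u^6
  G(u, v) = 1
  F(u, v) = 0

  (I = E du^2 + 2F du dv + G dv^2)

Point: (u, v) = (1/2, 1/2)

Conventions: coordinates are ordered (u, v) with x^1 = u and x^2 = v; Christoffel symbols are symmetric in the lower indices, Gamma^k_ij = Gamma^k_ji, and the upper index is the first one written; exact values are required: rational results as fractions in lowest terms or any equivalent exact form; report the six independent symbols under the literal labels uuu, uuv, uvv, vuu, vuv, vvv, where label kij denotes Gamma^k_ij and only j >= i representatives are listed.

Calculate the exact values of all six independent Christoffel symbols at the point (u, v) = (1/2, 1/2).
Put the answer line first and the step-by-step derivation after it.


Answer: Gamma_uuu = 1650/689, Gamma_uuv = 0, Gamma_uvv = 0, Gamma_vuu = 0, Gamma_vuv = 0, Gamma_vvv = 0

E = 689/64, F = 0, G = 1 at the point
E_u = 825/16, E_v = 0, F_u = 0, F_v = 0, G_u = 0, G_v = 0
EG - F^2 = 689/64;  g^inv = (64/689) * [[1, 0], [0, 689/64]]
first-kind symbols [ij,l] = (1/2)(d_i g_jl + d_j g_il - d_l g_ij): [uu,u] = E_u/2 = 825/32, [uu,v] = F_u - E_v/2 = 0, [uv,u] = E_v/2 = 0, [uv,v] = G_u/2 = 0, [vv,u] = F_v - G_u/2 = 0, [vv,v] = G_v/2 = 0
Gamma^u_ij = (G*[ij,u] - F*[ij,v])/(EG - F^2), Gamma^v_ij = (E*[ij,v] - F*[ij,u])/(EG - F^2)


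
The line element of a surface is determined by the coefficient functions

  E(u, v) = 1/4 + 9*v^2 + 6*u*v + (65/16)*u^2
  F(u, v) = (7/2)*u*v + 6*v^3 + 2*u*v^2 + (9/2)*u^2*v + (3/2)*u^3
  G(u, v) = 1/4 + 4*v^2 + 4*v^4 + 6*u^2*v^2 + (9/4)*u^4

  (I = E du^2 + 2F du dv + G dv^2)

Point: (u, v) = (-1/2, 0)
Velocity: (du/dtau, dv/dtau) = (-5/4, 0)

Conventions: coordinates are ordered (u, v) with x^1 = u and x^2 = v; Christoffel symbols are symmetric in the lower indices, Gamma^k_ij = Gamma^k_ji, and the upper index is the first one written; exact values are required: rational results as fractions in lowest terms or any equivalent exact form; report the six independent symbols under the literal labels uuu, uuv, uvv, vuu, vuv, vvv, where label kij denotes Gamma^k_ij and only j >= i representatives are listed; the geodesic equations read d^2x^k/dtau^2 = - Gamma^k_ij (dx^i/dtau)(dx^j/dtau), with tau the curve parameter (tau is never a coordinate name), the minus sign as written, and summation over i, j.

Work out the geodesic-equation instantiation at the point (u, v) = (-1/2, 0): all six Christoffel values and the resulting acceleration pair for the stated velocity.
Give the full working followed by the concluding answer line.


E = 81/64, F = -3/16, G = 25/64 at the point
E_u = -65/16, E_v = -3, F_u = 9/8, F_v = -5/8, G_u = -9/8, G_v = 0
EG - F^2 = 1881/4096;  g^inv = (4096/1881) * [[25/64, 3/16], [3/16, 81/64]]
first-kind symbols [ij,l] = (1/2)(d_i g_jl + d_j g_il - d_l g_ij): [uu,u] = E_u/2 = -65/32, [uu,v] = F_u - E_v/2 = 21/8, [uv,u] = E_v/2 = -3/2, [uv,v] = G_u/2 = -9/16, [vv,u] = F_v - G_u/2 = -1/16, [vv,v] = G_v/2 = 0
Gamma^u_ij = (G*[ij,u] - F*[ij,v])/(EG - F^2), Gamma^v_ij = (E*[ij,v] - F*[ij,u])/(EG - F^2)
Gamma_uuu = -1234/1881, Gamma_uuv = -944/627, Gamma_uvv = -100/1881, Gamma_vuu = 4016/627, Gamma_vuv = -452/209, Gamma_vvv = -16/627
d^2u/dtau^2 = -(Gamma_uuu*(-5/4)^2 + 2*Gamma_uuv*(-5/4)*(0) + Gamma_uvv*(0)^2) = 15425/15048
d^2v/dtau^2 = -(Gamma_vuu*(-5/4)^2 + 2*Gamma_vuv*(-5/4)*(0) + Gamma_vvv*(0)^2) = -6275/627

Answer: Gamma_uuu = -1234/1881, Gamma_uuv = -944/627, Gamma_uvv = -100/1881, Gamma_vuu = 4016/627, Gamma_vuv = -452/209, Gamma_vvv = -16/627; accelerations (d^2u/dtau^2, d^2v/dtau^2) = (15425/15048, -6275/627)


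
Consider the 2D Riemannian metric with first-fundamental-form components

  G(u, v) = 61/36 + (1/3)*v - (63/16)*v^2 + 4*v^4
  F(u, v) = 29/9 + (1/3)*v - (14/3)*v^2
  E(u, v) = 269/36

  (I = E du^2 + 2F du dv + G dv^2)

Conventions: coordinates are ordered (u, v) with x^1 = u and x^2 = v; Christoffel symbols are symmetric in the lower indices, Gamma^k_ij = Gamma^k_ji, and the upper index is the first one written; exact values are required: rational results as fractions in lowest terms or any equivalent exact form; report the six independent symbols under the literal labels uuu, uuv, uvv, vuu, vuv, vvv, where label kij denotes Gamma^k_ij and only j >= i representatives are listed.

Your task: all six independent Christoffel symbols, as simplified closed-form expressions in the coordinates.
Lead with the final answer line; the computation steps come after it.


Answer: Gamma_uuu = 0, Gamma_uuv = 0, Gamma_uvv = (-6912*v^4 - 38376*v^3 - 12096*v^2 - 15924*v + 144)/(42048*v^4 + 16128*v^3 + 2805*v^2 + 1776*v + 11812), Gamma_vuu = 0, Gamma_vuv = 0, Gamma_vvv = (84096*v^3 + 24192*v^2 + 2805*v + 888)/(42048*v^4 + 16128*v^3 + 2805*v^2 + 1776*v + 11812)

E = 269/36; F = 29/9 + (1/3)*v - (14/3)*v^2; G = 61/36 + (1/3)*v - (63/16)*v^2 + 4*v^4
Gamma^k_ij = (1/2) g^{kl} (d_i g_jl + d_j g_il - d_l g_ij), with g^inv = (1/(EG-F^2)) [[G, -F], [-F, E]]
first partials: E_u = 0, E_v = 0, F_u = 0, F_v = 1/3 - (28/3)*v, G_u = 0, G_v = 1/3 - (63/8)*v + 16*v^3
D = EG - F^2 = 2953/1296 + (37/108)*v + (935/1728)*v^2 + (28/9)*v^3 + (73/9)*v^4
expanded: Gamma^u_uu = (G E_u - 2F F_u + F E_v)/(2D), Gamma^u_uv = (G E_v - F G_u)/(2D), Gamma^u_vv = (2G F_v - G G_u - F G_v)/(2D), Gamma^v_uu = (2E F_u - E E_v - F E_u)/(2D), Gamma^v_uv = (E G_u - F E_v)/(2D), Gamma^v_vv = (E G_v - 2F F_v + F G_u)/(2D); substitute and cancel common factors


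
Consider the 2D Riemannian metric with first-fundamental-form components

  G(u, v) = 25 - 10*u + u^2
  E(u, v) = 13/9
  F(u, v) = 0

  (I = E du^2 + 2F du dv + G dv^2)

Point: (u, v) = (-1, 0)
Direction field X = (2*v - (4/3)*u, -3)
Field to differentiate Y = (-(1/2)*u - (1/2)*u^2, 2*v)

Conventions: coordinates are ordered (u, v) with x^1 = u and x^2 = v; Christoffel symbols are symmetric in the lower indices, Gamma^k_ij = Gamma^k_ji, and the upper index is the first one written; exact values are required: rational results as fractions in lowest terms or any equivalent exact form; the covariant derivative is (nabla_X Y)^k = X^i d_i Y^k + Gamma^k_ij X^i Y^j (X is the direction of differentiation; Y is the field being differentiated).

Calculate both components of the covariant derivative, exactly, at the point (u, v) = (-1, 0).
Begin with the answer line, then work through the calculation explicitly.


Answer: (nabla_X Y)^u = 2/3, (nabla_X Y)^v = -6

E = 13/9, F = 0, G = 36 at the point
E_u = 0, E_v = 0, F_u = 0, F_v = 0, G_u = -12, G_v = 0
EG - F^2 = 52;  g^inv = (1/52) * [[36, 0], [0, 13/9]]
first-kind symbols [ij,l] = (1/2)(d_i g_jl + d_j g_il - d_l g_ij): [uu,u] = E_u/2 = 0, [uu,v] = F_u - E_v/2 = 0, [uv,u] = E_v/2 = 0, [uv,v] = G_u/2 = -6, [vv,u] = F_v - G_u/2 = 6, [vv,v] = G_v/2 = 0
Gamma^u_ij = (G*[ij,u] - F*[ij,v])/(EG - F^2), Gamma^v_ij = (E*[ij,v] - F*[ij,u])/(EG - F^2)
Gamma_uuu = 0, Gamma_uuv = 0, Gamma_uvv = 54/13, Gamma_vuu = 0, Gamma_vuv = -1/6, Gamma_vvv = 0
X = (4/3, -3), Y = (0, 0) at the point


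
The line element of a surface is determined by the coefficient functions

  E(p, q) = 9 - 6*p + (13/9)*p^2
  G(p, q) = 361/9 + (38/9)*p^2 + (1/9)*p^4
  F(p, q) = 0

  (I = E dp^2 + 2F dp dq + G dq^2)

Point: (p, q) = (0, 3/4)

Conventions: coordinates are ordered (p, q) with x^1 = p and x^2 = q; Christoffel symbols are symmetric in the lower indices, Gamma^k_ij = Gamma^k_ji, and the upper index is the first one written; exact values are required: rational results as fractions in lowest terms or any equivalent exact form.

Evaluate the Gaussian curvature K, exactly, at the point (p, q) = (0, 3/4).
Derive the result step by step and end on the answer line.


E = 9, F = 0, G = 361/9, EG - F^2 = 361 at the point
E_p = -6, E_q = 0, F_p = 0, F_q = 0, G_p = 0, G_q = 0
E_qq = 0, F_pq = 0, G_pp = 76/9
Evaluate Brioschi's two determinant matrices M1, M2 and divide by (EG - F^2)^2.
M1 = [[-E_qq/2 + F_pq - G_pp/2, E_p/2, F_p - E_q/2], [F_q - G_p/2, E, F], [G_q/2, F, G]] = [[-38/9, -3, 0], [0, 9, 0], [0, 0, 361/9]]; det M1 = -13718/9
M2 = [[0, E_q/2, G_p/2], [E_q/2, E, F], [G_p/2, F, G]] = [[0, 0, 0], [0, 9, 0], [0, 0, 361/9]]; det M2 = 0
det M1 - det M2 = -13718/9; K = -13718/9 / (361)^2 = -2/171

Answer: K = -2/171


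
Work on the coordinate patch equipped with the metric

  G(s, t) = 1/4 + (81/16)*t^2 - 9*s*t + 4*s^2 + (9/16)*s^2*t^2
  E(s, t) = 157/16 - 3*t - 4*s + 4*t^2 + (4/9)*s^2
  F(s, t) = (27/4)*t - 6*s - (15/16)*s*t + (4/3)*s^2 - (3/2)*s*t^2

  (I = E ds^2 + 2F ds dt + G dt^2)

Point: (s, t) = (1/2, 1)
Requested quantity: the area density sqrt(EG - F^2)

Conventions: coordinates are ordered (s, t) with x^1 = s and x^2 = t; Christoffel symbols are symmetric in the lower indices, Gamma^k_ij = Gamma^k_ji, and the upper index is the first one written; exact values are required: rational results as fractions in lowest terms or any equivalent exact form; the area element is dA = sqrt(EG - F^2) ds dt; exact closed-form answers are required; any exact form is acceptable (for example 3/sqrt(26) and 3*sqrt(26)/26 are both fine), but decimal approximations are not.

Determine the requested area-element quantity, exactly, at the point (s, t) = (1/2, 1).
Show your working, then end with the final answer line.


E = 1285/144, F = 275/96, G = 125/64; EG - F^2 = 10625/1152

Answer: sqrt(EG - F^2) = 25*sqrt(34)/48


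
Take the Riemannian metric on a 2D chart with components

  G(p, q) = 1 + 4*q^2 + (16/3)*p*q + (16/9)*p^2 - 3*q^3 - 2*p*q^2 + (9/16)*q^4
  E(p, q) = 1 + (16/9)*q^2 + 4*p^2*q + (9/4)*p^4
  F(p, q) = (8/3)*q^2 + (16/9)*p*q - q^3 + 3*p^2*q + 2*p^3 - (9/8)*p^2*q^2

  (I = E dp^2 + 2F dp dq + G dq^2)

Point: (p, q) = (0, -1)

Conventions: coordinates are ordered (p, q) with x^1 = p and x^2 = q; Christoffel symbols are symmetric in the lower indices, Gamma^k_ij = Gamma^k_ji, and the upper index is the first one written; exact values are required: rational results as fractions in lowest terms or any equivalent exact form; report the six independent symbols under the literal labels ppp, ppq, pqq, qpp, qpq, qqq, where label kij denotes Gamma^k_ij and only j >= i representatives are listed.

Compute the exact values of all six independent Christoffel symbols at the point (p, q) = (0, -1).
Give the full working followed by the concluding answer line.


E = 25/9, F = 11/3, G = 137/16 at the point
E_p = 0, E_q = -32/9, F_p = -16/9, F_q = -25/3, G_p = -22/3, G_q = -77/4
EG - F^2 = 1489/144;  g^inv = (144/1489) * [[137/16, -11/3], [-11/3, 25/9]]
first-kind symbols [ij,l] = (1/2)(d_i g_jl + d_j g_il - d_l g_ij): [pp,p] = E_p/2 = 0, [pp,q] = F_p - E_q/2 = 0, [pq,p] = E_q/2 = -16/9, [pq,q] = G_p/2 = -11/3, [qq,p] = F_q - G_p/2 = -14/3, [qq,q] = G_q/2 = -77/8
Gamma^p_ij = (G*[ij,p] - F*[ij,q])/(EG - F^2), Gamma^q_ij = (E*[ij,q] - F*[ij,p])/(EG - F^2)

Answer: Gamma_ppp = 0, Gamma_ppq = -256/1489, Gamma_pqq = -672/1489, Gamma_qpp = 0, Gamma_qpq = -528/1489, Gamma_qqq = -1386/1489


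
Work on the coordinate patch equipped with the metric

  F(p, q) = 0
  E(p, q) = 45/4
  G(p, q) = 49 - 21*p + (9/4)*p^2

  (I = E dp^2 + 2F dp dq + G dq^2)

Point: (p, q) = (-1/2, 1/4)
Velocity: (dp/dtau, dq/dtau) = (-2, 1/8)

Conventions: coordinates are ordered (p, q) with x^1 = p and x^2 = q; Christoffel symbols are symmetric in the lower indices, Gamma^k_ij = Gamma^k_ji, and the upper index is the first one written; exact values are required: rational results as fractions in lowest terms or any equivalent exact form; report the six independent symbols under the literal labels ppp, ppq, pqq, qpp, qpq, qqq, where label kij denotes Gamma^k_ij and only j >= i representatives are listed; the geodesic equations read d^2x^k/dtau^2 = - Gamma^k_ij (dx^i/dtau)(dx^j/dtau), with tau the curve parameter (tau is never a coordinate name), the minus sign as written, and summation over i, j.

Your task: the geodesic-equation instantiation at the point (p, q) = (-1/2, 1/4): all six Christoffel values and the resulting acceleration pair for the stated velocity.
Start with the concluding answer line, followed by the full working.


Answer: Gamma_ppp = 0, Gamma_ppq = 0, Gamma_pqq = 31/30, Gamma_qpp = 0, Gamma_qpq = -6/31, Gamma_qqq = 0; accelerations (d^2p/dtau^2, d^2q/dtau^2) = (-31/1920, -3/31)

E = 45/4, F = 0, G = 961/16 at the point
E_p = 0, E_q = 0, F_p = 0, F_q = 0, G_p = -93/4, G_q = 0
EG - F^2 = 43245/64;  g^inv = (64/43245) * [[961/16, 0], [0, 45/4]]
first-kind symbols [ij,l] = (1/2)(d_i g_jl + d_j g_il - d_l g_ij): [pp,p] = E_p/2 = 0, [pp,q] = F_p - E_q/2 = 0, [pq,p] = E_q/2 = 0, [pq,q] = G_p/2 = -93/8, [qq,p] = F_q - G_p/2 = 93/8, [qq,q] = G_q/2 = 0
Gamma^p_ij = (G*[ij,p] - F*[ij,q])/(EG - F^2), Gamma^q_ij = (E*[ij,q] - F*[ij,p])/(EG - F^2)
Gamma_ppp = 0, Gamma_ppq = 0, Gamma_pqq = 31/30, Gamma_qpp = 0, Gamma_qpq = -6/31, Gamma_qqq = 0
d^2p/dtau^2 = -(Gamma_ppp*(-2)^2 + 2*Gamma_ppq*(-2)*(1/8) + Gamma_pqq*(1/8)^2) = -31/1920
d^2q/dtau^2 = -(Gamma_qpp*(-2)^2 + 2*Gamma_qpq*(-2)*(1/8) + Gamma_qqq*(1/8)^2) = -3/31


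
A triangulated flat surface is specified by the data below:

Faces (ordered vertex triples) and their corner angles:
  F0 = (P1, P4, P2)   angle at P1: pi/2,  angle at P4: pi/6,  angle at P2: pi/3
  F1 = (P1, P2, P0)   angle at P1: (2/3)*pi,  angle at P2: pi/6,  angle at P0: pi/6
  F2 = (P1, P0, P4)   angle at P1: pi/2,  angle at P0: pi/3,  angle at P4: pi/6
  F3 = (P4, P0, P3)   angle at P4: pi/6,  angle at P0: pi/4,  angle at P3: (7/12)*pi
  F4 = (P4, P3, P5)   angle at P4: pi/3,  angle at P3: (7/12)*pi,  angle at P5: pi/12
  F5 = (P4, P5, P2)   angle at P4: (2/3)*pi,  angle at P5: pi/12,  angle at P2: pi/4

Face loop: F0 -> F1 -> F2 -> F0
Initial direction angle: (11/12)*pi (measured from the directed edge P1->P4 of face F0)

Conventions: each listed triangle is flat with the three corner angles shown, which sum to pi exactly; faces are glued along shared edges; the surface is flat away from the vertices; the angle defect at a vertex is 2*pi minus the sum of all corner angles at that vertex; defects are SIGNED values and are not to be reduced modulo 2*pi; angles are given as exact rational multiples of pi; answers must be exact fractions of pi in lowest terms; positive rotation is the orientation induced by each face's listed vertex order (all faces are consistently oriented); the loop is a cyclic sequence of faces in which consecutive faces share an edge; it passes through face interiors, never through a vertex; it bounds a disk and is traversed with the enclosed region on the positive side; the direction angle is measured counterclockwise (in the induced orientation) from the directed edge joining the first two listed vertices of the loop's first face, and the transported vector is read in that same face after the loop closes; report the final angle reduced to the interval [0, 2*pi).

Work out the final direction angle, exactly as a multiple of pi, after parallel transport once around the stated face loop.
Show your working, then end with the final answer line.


enclosed vertex P1: corner angles sum to (5/3)*pi, defect = 2*pi - (5/3)*pi = pi/3
the rotation equals the total enclosed defect, so the final angle is initial + defects (mod 2*pi)
final angle = (11/12)*pi + pi/3 = (5/4)*pi (mod 2*pi)

Answer: final direction angle = (5/4)*pi


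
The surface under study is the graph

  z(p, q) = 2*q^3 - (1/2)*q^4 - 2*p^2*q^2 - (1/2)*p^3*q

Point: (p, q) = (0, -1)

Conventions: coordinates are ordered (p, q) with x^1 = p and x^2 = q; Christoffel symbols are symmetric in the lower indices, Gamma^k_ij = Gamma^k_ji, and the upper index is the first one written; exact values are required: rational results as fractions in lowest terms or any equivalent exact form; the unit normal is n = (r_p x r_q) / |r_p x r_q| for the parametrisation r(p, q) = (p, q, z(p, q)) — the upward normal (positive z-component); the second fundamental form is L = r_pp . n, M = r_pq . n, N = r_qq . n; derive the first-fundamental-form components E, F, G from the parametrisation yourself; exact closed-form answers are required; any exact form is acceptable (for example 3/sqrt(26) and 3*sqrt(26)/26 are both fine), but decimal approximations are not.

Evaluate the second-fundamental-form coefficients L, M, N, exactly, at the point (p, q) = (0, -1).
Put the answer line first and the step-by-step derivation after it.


Answer: L = -4*sqrt(65)/65, M = 0, N = -18*sqrt(65)/65

z_p = 0, z_q = 8, z_pp = -4, z_pq = 0, z_qq = -18
E = 1, F = 0, G = 65; answer radicand W^2 = 65
unnormalised second-form numerators: l = -4, m = 0, n = -18; L = l/sqrt(65), and similarly M = m/sqrt(W^2), N = n/sqrt(W^2)


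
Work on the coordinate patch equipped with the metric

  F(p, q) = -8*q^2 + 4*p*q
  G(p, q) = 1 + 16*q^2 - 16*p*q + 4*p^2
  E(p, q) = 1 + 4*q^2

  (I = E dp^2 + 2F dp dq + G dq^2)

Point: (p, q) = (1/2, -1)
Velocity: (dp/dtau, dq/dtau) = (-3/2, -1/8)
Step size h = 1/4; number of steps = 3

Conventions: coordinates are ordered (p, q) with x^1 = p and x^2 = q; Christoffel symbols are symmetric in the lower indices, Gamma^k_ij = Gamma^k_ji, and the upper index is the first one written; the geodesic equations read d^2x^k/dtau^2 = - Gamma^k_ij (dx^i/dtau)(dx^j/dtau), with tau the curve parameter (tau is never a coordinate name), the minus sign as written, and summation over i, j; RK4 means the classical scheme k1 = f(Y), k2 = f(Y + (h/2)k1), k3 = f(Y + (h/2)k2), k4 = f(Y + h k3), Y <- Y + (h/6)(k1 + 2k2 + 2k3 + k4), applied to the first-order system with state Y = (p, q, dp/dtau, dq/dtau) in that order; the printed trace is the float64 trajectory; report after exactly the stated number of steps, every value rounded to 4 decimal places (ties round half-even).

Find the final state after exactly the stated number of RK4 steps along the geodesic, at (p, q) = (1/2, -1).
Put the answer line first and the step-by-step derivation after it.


Answer: p = -0.6043, q = -1.1362, dp/dtau = -1.4309, dq/dtau = -0.2531

f(Y) = (dp/dtau, dq/dtau, -Gamma^p_ij Y'^i Y'^j, -Gamma^q_ij Y'^i Y'^j) with the Gammas evaluated at the stage position; h = 0.250000; intermediate values shown to 6 dp
step 0: p = 0.5000, q = -1.0000, dp/dtau = -1.5000, dq/dtau = -0.1250
step 1:
  k1: at (p, q) = (0.500000, -1.000000), (dp/dtau, dq/dtau) = (-1.500000, -0.125000); Gamma_ppp = 0.000000, Gamma_ppq = -0.133333, Gamma_pqq = 0.266667, Gamma_qpp = 0.000000, Gamma_qpq = 0.333333, Gamma_qqq = -0.666667; k1 = (-1.500000, -0.125000, 0.045833, -0.114583)
  k2: at (p, q) = (0.312500, -1.015625), (dp/dtau, dq/dtau) = (-1.494271, -0.139323); Gamma_ppp = 0.000000, Gamma_ppq = -0.149915, Gamma_pqq = 0.299831, Gamma_qpp = 0.000000, Gamma_qpq = 0.345958, Gamma_qqq = -0.691917; k2 = (-1.494271, -0.139323, 0.056601, -0.130617)
  k3: at (p, q) = (0.313216, -1.017415), (dp/dtau, dq/dtau) = (-1.492925, -0.141327); Gamma_ppp = 0.000000, Gamma_ppq = -0.149654, Gamma_pqq = 0.299308, Gamma_qpp = 0.000000, Gamma_qpq = 0.345379, Gamma_qqq = -0.690759; k3 = (-1.492925, -0.141327, 0.057173, -0.131947)
  k4: at (p, q) = (0.126769, -1.035332), (dp/dtau, dq/dtau) = (-1.485707, -0.157987); Gamma_ppp = 0.000000, Gamma_ppq = -0.168330, Gamma_pqq = 0.336659, Gamma_qpp = 0.000000, Gamma_qpq = 0.357270, Gamma_qqq = -0.714540; k4 = (-1.485707, -0.157987, 0.070618, -0.149883)
  Y <- Y + (h/6)(k1 + 2k2 + 2k3 + k4): p = 0.1267, q = -1.0352, dp/dtau = -1.4857, dq/dtau = -0.1579
step 2:
  k1: at (p, q) = (0.126663, -1.035179), (dp/dtau, dq/dtau) = (-1.485667, -0.157900); Gamma_ppp = 0.000000, Gamma_ppq = -0.168363, Gamma_pqq = 0.336726, Gamma_qpp = 0.000000, Gamma_qpq = 0.357327, Gamma_qqq = -0.714653; k1 = (-1.485667, -0.157900, 0.070596, -0.149830)
  k2: at (p, q) = (-0.059046, -1.054916), (dp/dtau, dq/dtau) = (-1.476842, -0.176629); Gamma_ppp = 0.000000, Gamma_ppq = -0.189441, Gamma_pqq = 0.378882, Gamma_qpp = 0.000000, Gamma_qpq = 0.368279, Gamma_qqq = -0.736557; k2 = (-1.476842, -0.176629, 0.087012, -0.169154)
  k3: at (p, q) = (-0.057943, -1.057257), (dp/dtau, dq/dtau) = (-1.474790, -0.179044); Gamma_ppp = 0.000000, Gamma_ppq = -0.188888, Gamma_pqq = 0.377775, Gamma_qpp = 0.000000, Gamma_qpq = 0.367423, Gamma_qqq = -0.734847; k3 = (-1.474790, -0.179044, 0.087642, -0.170481)
  k4: at (p, q) = (-0.242035, -1.079940), (dp/dtau, dq/dtau) = (-1.463756, -0.200520); Gamma_ppp = 0.000000, Gamma_ppq = -0.211986, Gamma_pqq = 0.423972, Gamma_qpp = 0.000000, Gamma_qpq = 0.376462, Gamma_qqq = -0.752923; k4 = (-1.463756, -0.200520, 0.107394, -0.190719)
  Y <- Y + (h/6)(k1 + 2k2 + 2k3 + k4): p = -0.2422, q = -1.0798, dp/dtau = -1.4637, dq/dtau = -0.2004
step 3:
  k1: at (p, q) = (-0.242199, -1.079752), (dp/dtau, dq/dtau) = (-1.463696, -0.200392); Gamma_ppp = 0.000000, Gamma_ppq = -0.212052, Gamma_pqq = 0.424104, Gamma_qpp = 0.000000, Gamma_qpq = 0.376538, Gamma_qqq = -0.753077; k1 = (-1.463696, -0.200392, 0.107365, -0.190646)
  k2: at (p, q) = (-0.425161, -1.104801), (dp/dtau, dq/dtau) = (-1.450275, -0.224223); Gamma_ppp = 0.000000, Gamma_ppq = -0.237346, Gamma_pqq = 0.474692, Gamma_qpp = 0.000000, Gamma_qpq = 0.383354, Gamma_qqq = -0.766708; k2 = (-1.450275, -0.224223, 0.130497, -0.210775)
  k3: at (p, q) = (-0.423484, -1.107780), (dp/dtau, dq/dtau) = (-1.447384, -0.226739); Gamma_ppp = 0.000000, Gamma_ppq = -0.236265, Gamma_pqq = 0.472530, Gamma_qpp = 0.000000, Gamma_qpq = 0.382211, Gamma_qqq = -0.764421; k3 = (-1.447384, -0.226739, 0.130781, -0.211567)
  k4: at (p, q) = (-0.604045, -1.136437), (dp/dtau, dq/dtau) = (-1.431001, -0.253284); Gamma_ppp = 0.000000, Gamma_ppq = -0.262670, Gamma_pqq = 0.525341, Gamma_qpp = 0.000000, Gamma_qpq = 0.385725, Gamma_qqq = -0.771449; k4 = (-1.431001, -0.253284, 0.156707, -0.230121)
  Y <- Y + (h/6)(k1 + 2k2 + 2k3 + k4): p = -0.6043, q = -1.1362, dp/dtau = -1.4309, dq/dtau = -0.2531


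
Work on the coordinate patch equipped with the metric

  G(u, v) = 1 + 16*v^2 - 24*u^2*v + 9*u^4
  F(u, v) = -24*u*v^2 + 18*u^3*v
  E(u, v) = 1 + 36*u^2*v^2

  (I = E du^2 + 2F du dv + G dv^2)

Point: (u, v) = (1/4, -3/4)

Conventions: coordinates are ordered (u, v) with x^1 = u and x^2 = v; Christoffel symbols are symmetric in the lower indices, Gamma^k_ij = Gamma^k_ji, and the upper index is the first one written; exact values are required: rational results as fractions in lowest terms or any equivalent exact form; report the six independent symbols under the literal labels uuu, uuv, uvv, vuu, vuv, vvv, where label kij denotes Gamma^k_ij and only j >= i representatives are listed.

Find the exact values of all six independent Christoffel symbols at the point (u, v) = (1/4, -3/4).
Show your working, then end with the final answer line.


E = 145/64, F = -459/128, G = 2857/256 at the point
E_u = 81/8, E_v = -27/8, F_u = -513/32, F_v = 297/32, G_u = 153/16, G_v = -51/2
EG - F^2 = 3181/256;  g^inv = (256/3181) * [[2857/256, 459/128], [459/128, 145/64]]
first-kind symbols [ij,l] = (1/2)(d_i g_jl + d_j g_il - d_l g_ij): [uu,u] = E_u/2 = 81/16, [uu,v] = F_u - E_v/2 = -459/32, [uv,u] = E_v/2 = -27/16, [uv,v] = G_u/2 = 153/32, [vv,u] = F_v - G_u/2 = 9/2, [vv,v] = G_v/2 = -51/4
Gamma^u_ij = (G*[ij,u] - F*[ij,v])/(EG - F^2), Gamma^v_ij = (E*[ij,v] - F*[ij,u])/(EG - F^2)

Answer: Gamma_uuu = 1296/3181, Gamma_uuv = -432/3181, Gamma_uvv = 1152/3181, Gamma_vuu = -3672/3181, Gamma_vuv = 1224/3181, Gamma_vvv = -3264/3181


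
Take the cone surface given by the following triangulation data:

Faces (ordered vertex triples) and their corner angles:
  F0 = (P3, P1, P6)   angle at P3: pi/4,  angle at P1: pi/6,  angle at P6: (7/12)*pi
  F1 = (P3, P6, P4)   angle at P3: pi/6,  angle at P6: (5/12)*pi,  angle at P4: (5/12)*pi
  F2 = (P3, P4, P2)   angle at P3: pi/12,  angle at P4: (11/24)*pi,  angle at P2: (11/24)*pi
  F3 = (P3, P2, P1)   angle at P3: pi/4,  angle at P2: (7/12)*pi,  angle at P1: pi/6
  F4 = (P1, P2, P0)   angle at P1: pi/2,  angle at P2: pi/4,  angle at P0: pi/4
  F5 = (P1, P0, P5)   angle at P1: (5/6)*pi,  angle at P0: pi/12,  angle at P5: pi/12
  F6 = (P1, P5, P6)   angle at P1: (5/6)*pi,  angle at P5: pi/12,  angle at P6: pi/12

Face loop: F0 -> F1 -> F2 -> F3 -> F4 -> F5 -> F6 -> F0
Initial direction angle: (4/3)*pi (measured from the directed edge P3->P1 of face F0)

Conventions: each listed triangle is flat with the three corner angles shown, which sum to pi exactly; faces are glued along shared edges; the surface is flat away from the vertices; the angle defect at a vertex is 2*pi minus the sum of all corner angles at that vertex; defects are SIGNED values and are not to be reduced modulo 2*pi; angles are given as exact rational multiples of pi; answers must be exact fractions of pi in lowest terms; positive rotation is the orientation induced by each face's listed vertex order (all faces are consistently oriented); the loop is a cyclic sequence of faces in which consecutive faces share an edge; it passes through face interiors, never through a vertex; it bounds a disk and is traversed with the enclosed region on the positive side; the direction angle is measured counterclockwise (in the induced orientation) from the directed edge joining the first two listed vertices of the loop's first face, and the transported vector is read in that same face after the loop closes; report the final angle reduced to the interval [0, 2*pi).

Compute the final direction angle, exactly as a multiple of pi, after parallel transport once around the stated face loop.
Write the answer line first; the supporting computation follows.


Answer: final direction angle = pi/12

enclosed vertex P1: corner angles sum to (5/2)*pi, defect = 2*pi - (5/2)*pi = -pi/2
enclosed vertex P3: corner angles sum to (3/4)*pi, defect = 2*pi - (3/4)*pi = (5/4)*pi
the rotation equals the total enclosed defect, so the final angle is initial + defects (mod 2*pi)
final angle = (4/3)*pi + (3/4)*pi = pi/12 (mod 2*pi)


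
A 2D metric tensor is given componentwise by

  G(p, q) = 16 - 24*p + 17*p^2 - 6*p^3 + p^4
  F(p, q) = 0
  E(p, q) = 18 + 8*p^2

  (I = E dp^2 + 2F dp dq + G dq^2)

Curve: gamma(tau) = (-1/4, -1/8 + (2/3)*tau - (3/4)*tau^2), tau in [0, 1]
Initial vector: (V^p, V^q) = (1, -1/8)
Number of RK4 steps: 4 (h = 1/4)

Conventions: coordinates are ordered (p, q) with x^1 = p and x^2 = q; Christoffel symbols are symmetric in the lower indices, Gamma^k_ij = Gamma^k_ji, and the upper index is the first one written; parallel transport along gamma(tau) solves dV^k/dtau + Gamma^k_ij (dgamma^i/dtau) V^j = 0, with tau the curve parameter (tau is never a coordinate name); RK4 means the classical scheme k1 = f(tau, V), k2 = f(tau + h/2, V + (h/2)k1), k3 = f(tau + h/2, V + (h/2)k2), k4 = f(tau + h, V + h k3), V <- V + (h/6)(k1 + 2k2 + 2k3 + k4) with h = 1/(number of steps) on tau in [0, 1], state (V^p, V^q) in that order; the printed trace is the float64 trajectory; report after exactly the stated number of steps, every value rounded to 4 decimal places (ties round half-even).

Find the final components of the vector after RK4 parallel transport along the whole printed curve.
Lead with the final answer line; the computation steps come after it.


Answer: V^p = 0.9882, V^q = -0.1853

gamma'(tau) = (0, 2/3 - (3/2)*tau); f(tau, V)^k = -Gamma^k_ij(gamma(tau)) gamma'^i(tau) V^j; h = 1/4; intermediate values shown to 6 dp
curve data and Christoffel symbols at the stage parameters:
  tau = 0.000000: gamma = (-0.250000, -0.125000), gamma' = (0.000000, 0.666667); Gamma_ppp = -0.108108, Gamma_ppq = 0.000000, Gamma_pqq = 0.910473, Gamma_qpp = 0.000000, Gamma_qpq = -0.727273, Gamma_qqq = 0.000000
  tau = 0.125000: gamma = (-0.250000, -0.053385), gamma' = (0.000000, 0.479167); Gamma_ppp = -0.108108, Gamma_ppq = 0.000000, Gamma_pqq = 0.910473, Gamma_qpp = 0.000000, Gamma_qpq = -0.727273, Gamma_qqq = 0.000000
  tau = 0.250000: gamma = (-0.250000, -0.005208), gamma' = (0.000000, 0.291667); Gamma_ppp = -0.108108, Gamma_ppq = 0.000000, Gamma_pqq = 0.910473, Gamma_qpp = 0.000000, Gamma_qpq = -0.727273, Gamma_qqq = 0.000000
  tau = 0.375000: gamma = (-0.250000, 0.019531), gamma' = (0.000000, 0.104167); Gamma_ppp = -0.108108, Gamma_ppq = 0.000000, Gamma_pqq = 0.910473, Gamma_qpp = 0.000000, Gamma_qpq = -0.727273, Gamma_qqq = 0.000000
  tau = 0.500000: gamma = (-0.250000, 0.020833), gamma' = (0.000000, -0.083333); Gamma_ppp = -0.108108, Gamma_ppq = 0.000000, Gamma_pqq = 0.910473, Gamma_qpp = 0.000000, Gamma_qpq = -0.727273, Gamma_qqq = 0.000000
  tau = 0.625000: gamma = (-0.250000, -0.001302), gamma' = (0.000000, -0.270833); Gamma_ppp = -0.108108, Gamma_ppq = 0.000000, Gamma_pqq = 0.910473, Gamma_qpp = 0.000000, Gamma_qpq = -0.727273, Gamma_qqq = 0.000000
  tau = 0.750000: gamma = (-0.250000, -0.046875), gamma' = (0.000000, -0.458333); Gamma_ppp = -0.108108, Gamma_ppq = 0.000000, Gamma_pqq = 0.910473, Gamma_qpp = 0.000000, Gamma_qpq = -0.727273, Gamma_qqq = 0.000000
  tau = 0.875000: gamma = (-0.250000, -0.115885), gamma' = (0.000000, -0.645833); Gamma_ppp = -0.108108, Gamma_ppq = 0.000000, Gamma_pqq = 0.910473, Gamma_qpp = 0.000000, Gamma_qpq = -0.727273, Gamma_qqq = 0.000000
  tau = 1.000000: gamma = (-0.250000, -0.208333), gamma' = (0.000000, -0.833333); Gamma_ppp = -0.108108, Gamma_ppq = 0.000000, Gamma_pqq = 0.910473, Gamma_qpp = 0.000000, Gamma_qpq = -0.727273, Gamma_qqq = 0.000000
step 0: V^p = 1.0000, V^q = -0.1250
step 1: k1 = (0.075873, 0.484848), k2 = (0.028093, 0.351790), k3 = (0.035349, 0.349709), k4 = (0.009978, 0.213996); V <- V + (h/6)(k1 + 2k2 + 2k3 + k4): V^p = 1.0089, V^q = -0.0374
step 2: k1 = (0.009938, 0.214001), k2 = (0.001012, 0.076523), k3 = (0.002642, 0.076439), k4 = (-0.001390, -0.061183); V <- V + (h/6)(k1 + 2k2 + 2k3 + k4): V^p = 1.0095, V^q = -0.0183
step 3: k1 = (-0.001389, -0.061183), k2 = (-0.006401, -0.198812), k3 = (-0.010643, -0.198688), k4 = (-0.028369, -0.335621); V <- V + (h/6)(k1 + 2k2 + 2k3 + k4): V^p = 1.0069, V^q = -0.0680
step 4: k1 = (-0.028363, -0.335621), k2 = (-0.064635, -0.471256), k3 = (-0.074604, -0.469126), k4 = (-0.140554, -0.598917); V <- V + (h/6)(k1 + 2k2 + 2k3 + k4): V^p = 0.9882, V^q = -0.1853


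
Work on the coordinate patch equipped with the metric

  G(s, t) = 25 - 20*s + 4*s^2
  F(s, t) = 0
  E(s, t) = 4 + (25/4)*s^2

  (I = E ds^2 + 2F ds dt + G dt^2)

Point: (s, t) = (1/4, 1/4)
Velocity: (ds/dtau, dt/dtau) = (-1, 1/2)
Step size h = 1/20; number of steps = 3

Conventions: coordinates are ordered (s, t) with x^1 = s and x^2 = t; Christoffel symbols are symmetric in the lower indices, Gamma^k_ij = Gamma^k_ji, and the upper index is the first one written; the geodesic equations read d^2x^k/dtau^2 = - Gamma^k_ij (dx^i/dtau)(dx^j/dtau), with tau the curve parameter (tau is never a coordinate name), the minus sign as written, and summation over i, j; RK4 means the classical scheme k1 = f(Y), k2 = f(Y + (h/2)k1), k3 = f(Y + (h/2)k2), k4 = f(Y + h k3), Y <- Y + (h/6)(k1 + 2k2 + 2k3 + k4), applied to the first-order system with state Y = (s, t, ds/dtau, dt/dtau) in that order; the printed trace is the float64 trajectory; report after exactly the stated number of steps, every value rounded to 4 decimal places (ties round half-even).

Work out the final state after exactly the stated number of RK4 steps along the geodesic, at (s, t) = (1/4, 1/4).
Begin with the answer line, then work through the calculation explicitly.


Answer: s = 0.0909, t = 0.3201, ds/dtau = -1.1150, dt/dtau = 0.4361

f(Y) = (ds/dtau, dt/dtau, -Gamma^s_ij Y'^i Y'^j, -Gamma^t_ij Y'^i Y'^j) with the Gammas evaluated at the stage position; h = 0.050000; intermediate values shown to 6 dp
step 0: s = 0.2500, t = 0.2500, ds/dtau = -1.0000, dt/dtau = 0.5000
step 1:
  k1: at (s, t) = (0.250000, 0.250000), (ds/dtau, dt/dtau) = (-1.000000, 0.500000); Gamma_sss = 0.355872, Gamma_sst = 0.000000, Gamma_stt = 2.049822, Gamma_tss = 0.000000, Gamma_tst = -0.444444, Gamma_ttt = 0.000000; k1 = (-1.000000, 0.500000, -0.868327, -0.444444)
  k2: at (s, t) = (0.225000, 0.262500), (ds/dtau, dt/dtau) = (-1.021708, 0.488889); Gamma_sss = 0.325792, Gamma_sst = 0.000000, Gamma_stt = 2.108235, Gamma_tss = 0.000000, Gamma_tst = -0.439560, Gamma_ttt = 0.000000; k2 = (-1.021708, 0.488889, -0.843984, -0.439122)
  k3: at (s, t) = (0.224457, 0.262222), (ds/dtau, dt/dtau) = (-1.021100, 0.489022); Gamma_sss = 0.325121, Gamma_sst = 0.000000, Gamma_stt = 2.109483, Gamma_tss = 0.000000, Gamma_tst = -0.439456, Gamma_ttt = 0.000000; k3 = (-1.021100, 0.489022, -0.843452, -0.438876)
  k4: at (s, t) = (0.198945, 0.274451), (ds/dtau, dt/dtau) = (-1.042173, 0.478056); Gamma_sss = 0.292747, Gamma_sst = 0.000000, Gamma_stt = 2.167040, Gamma_tss = 0.000000, Gamma_tst = -0.434583, Gamma_ttt = 0.000000; k4 = (-1.042173, 0.478056, -0.813210, -0.433034)
  Y <- Y + (h/6)(k1 + 2k2 + 2k3 + k4): s = 0.1989, t = 0.2744, ds/dtau = -1.0421, dt/dtau = 0.4781
step 2:
  k1: at (s, t) = (0.198935, 0.274449), (ds/dtau, dt/dtau) = (-1.042137, 0.478054); Gamma_sss = 0.292734, Gamma_sst = 0.000000, Gamma_stt = 2.167062, Gamma_tss = 0.000000, Gamma_tst = -0.434581, Gamma_ttt = 0.000000; k1 = (-1.042137, 0.478054, -0.813176, -0.433015)
  k2: at (s, t) = (0.172882, 0.286400), (ds/dtau, dt/dtau) = (-1.062466, 0.467229); Gamma_sss = 0.258075, Gamma_sst = 0.000000, Gamma_stt = 2.223290, Gamma_tss = 0.000000, Gamma_tst = -0.429716, Gamma_ttt = 0.000000; k2 = (-1.062466, 0.467229, -0.776675, -0.426635)
  k3: at (s, t) = (0.172373, 0.286130), (ds/dtau, dt/dtau) = (-1.061554, 0.467389); Gamma_sss = 0.257384, Gamma_sst = 0.000000, Gamma_stt = 2.224359, Gamma_tss = 0.000000, Gamma_tst = -0.429622, Gamma_ttt = 0.000000; k3 = (-1.061554, 0.467389, -0.775961, -0.426321)
  k4: at (s, t) = (0.145857, 0.297818), (ds/dtau, dt/dtau) = (-1.080935, 0.456738); Gamma_sss = 0.220570, Gamma_sst = 0.000000, Gamma_stt = 2.278406, Gamma_tss = 0.000000, Gamma_tst = -0.424783, Gamma_ttt = 0.000000; k4 = (-1.080935, 0.456738, -0.733017, -0.419435)
  Y <- Y + (h/6)(k1 + 2k2 + 2k3 + k4): s = 0.1458, t = 0.2978, ds/dtau = -1.0809, dt/dtau = 0.4567
step 3:
  k1: at (s, t) = (0.145843, 0.297816), (ds/dtau, dt/dtau) = (-1.080899, 0.456735); Gamma_sss = 0.220549, Gamma_sst = 0.000000, Gamma_stt = 2.278435, Gamma_tss = 0.000000, Gamma_tst = -0.424780, Gamma_ttt = 0.000000; k1 = (-1.080899, 0.456735, -0.732973, -0.419415)
  k2: at (s, t) = (0.118820, 0.309234), (ds/dtau, dt/dtau) = (-1.099223, 0.446249); Gamma_sss = 0.181649, Gamma_sst = 0.000000, Gamma_stt = 2.329786, Gamma_tss = 0.000000, Gamma_tst = -0.419960, Gamma_ttt = 0.000000; k2 = (-1.099223, 0.446249, -0.683435, -0.412004)
  k3: at (s, t) = (0.118362, 0.308972), (ds/dtau, dt/dtau) = (-1.097985, 0.446435); Gamma_sss = 0.180979, Gamma_sst = 0.000000, Gamma_stt = 2.330621, Gamma_tss = 0.000000, Gamma_tst = -0.419879, Gamma_ttt = 0.000000; k3 = (-1.097985, 0.446435, -0.682685, -0.411631)
  k4: at (s, t) = (0.090943, 0.320138), (ds/dtau, dt/dtau) = (-1.115033, 0.436153); Gamma_sss = 0.140286, Gamma_sst = 0.000000, Gamma_stt = 2.378322, Gamma_tss = 0.000000, Gamma_tst = -0.415100, Gamma_ttt = 0.000000; k4 = (-1.115033, 0.436153, -0.626844, -0.403747)
  Y <- Y + (h/6)(k1 + 2k2 + 2k3 + k4): s = 0.0909, t = 0.3201, ds/dtau = -1.1150, dt/dtau = 0.4361


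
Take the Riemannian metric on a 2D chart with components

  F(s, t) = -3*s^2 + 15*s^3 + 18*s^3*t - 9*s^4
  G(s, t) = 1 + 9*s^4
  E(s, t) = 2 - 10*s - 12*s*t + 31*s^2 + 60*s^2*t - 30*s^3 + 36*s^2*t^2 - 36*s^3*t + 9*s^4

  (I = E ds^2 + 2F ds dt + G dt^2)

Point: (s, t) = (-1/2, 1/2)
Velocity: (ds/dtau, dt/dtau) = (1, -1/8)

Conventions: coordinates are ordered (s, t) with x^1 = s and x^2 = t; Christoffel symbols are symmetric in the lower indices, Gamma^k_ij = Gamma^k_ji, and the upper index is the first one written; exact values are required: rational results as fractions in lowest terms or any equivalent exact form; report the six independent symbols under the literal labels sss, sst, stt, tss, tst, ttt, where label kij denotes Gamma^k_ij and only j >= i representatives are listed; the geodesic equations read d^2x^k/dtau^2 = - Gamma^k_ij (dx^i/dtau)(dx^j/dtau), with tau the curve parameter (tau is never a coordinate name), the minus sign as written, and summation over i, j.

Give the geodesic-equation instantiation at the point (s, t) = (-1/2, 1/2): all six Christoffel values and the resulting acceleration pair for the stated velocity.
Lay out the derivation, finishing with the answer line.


E = 545/16, F = -69/16, G = 25/16 at the point
E_s = -253/2, E_t = 69/2, F_s = 51/2, F_t = -9/4, G_s = -9/2, G_t = 0
EG - F^2 = 277/8;  g^inv = (8/277) * [[25/16, 69/16], [69/16, 545/16]]
first-kind symbols [ij,l] = (1/2)(d_i g_jl + d_j g_il - d_l g_ij): [ss,s] = E_s/2 = -253/4, [ss,t] = F_s - E_t/2 = 33/4, [st,s] = E_t/2 = 69/4, [st,t] = G_s/2 = -9/4, [tt,s] = F_t - G_s/2 = 0, [tt,t] = G_t/2 = 0
Gamma^s_ij = (G*[ij,s] - F*[ij,t])/(EG - F^2), Gamma^t_ij = (E*[ij,t] - F*[ij,s])/(EG - F^2)
Gamma_sss = -506/277, Gamma_sst = 138/277, Gamma_stt = 0, Gamma_tss = 66/277, Gamma_tst = -18/277, Gamma_ttt = 0
d^2s/dtau^2 = -(Gamma_sss*(1)^2 + 2*Gamma_sst*(1)*(-1/8) + Gamma_stt*(-1/8)^2) = 1081/554
d^2t/dtau^2 = -(Gamma_tss*(1)^2 + 2*Gamma_tst*(1)*(-1/8) + Gamma_ttt*(-1/8)^2) = -141/554

Answer: Gamma_sss = -506/277, Gamma_sst = 138/277, Gamma_stt = 0, Gamma_tss = 66/277, Gamma_tst = -18/277, Gamma_ttt = 0; accelerations (d^2s/dtau^2, d^2t/dtau^2) = (1081/554, -141/554)
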